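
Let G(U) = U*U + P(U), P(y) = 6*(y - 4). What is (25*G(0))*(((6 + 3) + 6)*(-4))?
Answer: 36000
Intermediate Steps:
P(y) = -24 + 6*y (P(y) = 6*(-4 + y) = -24 + 6*y)
G(U) = -24 + U² + 6*U (G(U) = U*U + (-24 + 6*U) = U² + (-24 + 6*U) = -24 + U² + 6*U)
(25*G(0))*(((6 + 3) + 6)*(-4)) = (25*(-24 + 0² + 6*0))*(((6 + 3) + 6)*(-4)) = (25*(-24 + 0 + 0))*((9 + 6)*(-4)) = (25*(-24))*(15*(-4)) = -600*(-60) = 36000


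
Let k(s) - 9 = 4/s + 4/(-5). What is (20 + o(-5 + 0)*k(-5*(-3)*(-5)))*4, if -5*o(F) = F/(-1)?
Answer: 3556/75 ≈ 47.413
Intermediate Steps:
k(s) = 41/5 + 4/s (k(s) = 9 + (4/s + 4/(-5)) = 9 + (4/s + 4*(-⅕)) = 9 + (4/s - ⅘) = 9 + (-⅘ + 4/s) = 41/5 + 4/s)
o(F) = F/5 (o(F) = -F/(5*(-1)) = -F*(-1)/5 = -(-1)*F/5 = F/5)
(20 + o(-5 + 0)*k(-5*(-3)*(-5)))*4 = (20 + ((-5 + 0)/5)*(41/5 + 4/((-5*(-3)*(-5)))))*4 = (20 + ((⅕)*(-5))*(41/5 + 4/((15*(-5)))))*4 = (20 - (41/5 + 4/(-75)))*4 = (20 - (41/5 + 4*(-1/75)))*4 = (20 - (41/5 - 4/75))*4 = (20 - 1*611/75)*4 = (20 - 611/75)*4 = (889/75)*4 = 3556/75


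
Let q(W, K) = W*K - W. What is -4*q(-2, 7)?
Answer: 48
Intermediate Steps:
q(W, K) = -W + K*W (q(W, K) = K*W - W = -W + K*W)
-4*q(-2, 7) = -(-8)*(-1 + 7) = -(-8)*6 = -4*(-12) = 48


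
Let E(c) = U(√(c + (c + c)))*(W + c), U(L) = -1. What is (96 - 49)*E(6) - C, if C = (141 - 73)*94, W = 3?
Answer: -6815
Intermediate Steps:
E(c) = -3 - c (E(c) = -(3 + c) = -3 - c)
C = 6392 (C = 68*94 = 6392)
(96 - 49)*E(6) - C = (96 - 49)*(-3 - 1*6) - 1*6392 = 47*(-3 - 6) - 6392 = 47*(-9) - 6392 = -423 - 6392 = -6815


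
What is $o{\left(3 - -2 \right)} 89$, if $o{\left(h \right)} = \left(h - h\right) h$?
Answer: $0$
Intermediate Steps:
$o{\left(h \right)} = 0$ ($o{\left(h \right)} = 0 h = 0$)
$o{\left(3 - -2 \right)} 89 = 0 \cdot 89 = 0$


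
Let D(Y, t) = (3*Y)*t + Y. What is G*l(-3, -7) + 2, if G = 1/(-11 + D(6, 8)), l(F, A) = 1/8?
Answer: 2225/1112 ≈ 2.0009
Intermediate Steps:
D(Y, t) = Y + 3*Y*t (D(Y, t) = 3*Y*t + Y = Y + 3*Y*t)
l(F, A) = 1/8
G = 1/139 (G = 1/(-11 + 6*(1 + 3*8)) = 1/(-11 + 6*(1 + 24)) = 1/(-11 + 6*25) = 1/(-11 + 150) = 1/139 ≈ 0.0071942)
G*l(-3, -7) + 2 = (1/139)*(1/8) + 2 = 1/1112 + 2 = 2225/1112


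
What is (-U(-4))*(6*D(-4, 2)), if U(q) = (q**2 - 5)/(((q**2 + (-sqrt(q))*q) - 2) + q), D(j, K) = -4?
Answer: 660/41 - 528*I/41 ≈ 16.098 - 12.878*I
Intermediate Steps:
U(q) = (-5 + q**2)/(-2 + q + q**2 - q**(3/2)) (U(q) = (-5 + q**2)/(((q**2 - q**(3/2)) - 2) + q) = (-5 + q**2)/((-2 + q**2 - q**(3/2)) + q) = (-5 + q**2)/(-2 + q + q**2 - q**(3/2)))
(-U(-4))*(6*D(-4, 2)) = (-(5 - 1*(-4)**2)/(2 + (-4)**(3/2) - 1*(-4) - 1*(-4)**2))*(6*(-4)) = -(5 - 1*16)/(2 - 8*I + 4 - 1*16)*(-24) = -(5 - 16)/(2 - 8*I + 4 - 16)*(-24) = -(-11)/(-10 - 8*I)*(-24) = -(-10 + 8*I)/164*(-11)*(-24) = -(-11)*(-10 + 8*I)/164*(-24) = (11*(-10 + 8*I)/164)*(-24) = -66*(-10 + 8*I)/41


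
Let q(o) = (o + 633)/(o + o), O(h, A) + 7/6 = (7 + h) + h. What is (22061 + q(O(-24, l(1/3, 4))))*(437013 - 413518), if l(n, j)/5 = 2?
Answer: 262188246895/506 ≈ 5.1816e+8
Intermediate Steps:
l(n, j) = 10 (l(n, j) = 5*2 = 10)
O(h, A) = 35/6 + 2*h (O(h, A) = -7/6 + ((7 + h) + h) = -7/6 + (7 + 2*h) = 35/6 + 2*h)
q(o) = (633 + o)/(2*o) (q(o) = (633 + o)/((2*o)) = (633 + o)*(1/(2*o)) = (633 + o)/(2*o))
(22061 + q(O(-24, l(1/3, 4))))*(437013 - 413518) = (22061 + (633 + (35/6 + 2*(-24)))/(2*(35/6 + 2*(-24))))*(437013 - 413518) = (22061 + (633 + (35/6 - 48))/(2*(35/6 - 48)))*23495 = (22061 + (633 - 253/6)/(2*(-253/6)))*23495 = (22061 + (½)*(-6/253)*(3545/6))*23495 = (22061 - 3545/506)*23495 = (11159321/506)*23495 = 262188246895/506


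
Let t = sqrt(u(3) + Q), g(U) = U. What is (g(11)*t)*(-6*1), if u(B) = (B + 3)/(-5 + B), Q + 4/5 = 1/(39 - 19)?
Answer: -33*I*sqrt(15) ≈ -127.81*I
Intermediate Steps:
Q = -3/4 (Q = -4/5 + 1/(39 - 19) = -4/5 + 1/20 = -3/4 ≈ -0.75000)
u(B) = (3 + B)/(-5 + B)
t = I*sqrt(15)/2 (t = sqrt((3 + 3)/(-5 + 3) - 3/4) = sqrt(6/(-2) - 3/4) = sqrt(-1/2*6 - 3/4) = sqrt(-3 - 3/4) = sqrt(-15/4) = I*sqrt(15)/2 ≈ 1.9365*I)
(g(11)*t)*(-6*1) = (11*(I*sqrt(15)/2))*(-6*1) = (11*I*sqrt(15)/2)*(-6) = -33*I*sqrt(15)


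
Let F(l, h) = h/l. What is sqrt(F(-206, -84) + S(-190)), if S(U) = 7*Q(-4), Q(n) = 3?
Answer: 21*sqrt(515)/103 ≈ 4.6269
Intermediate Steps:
S(U) = 21 (S(U) = 7*3 = 21)
sqrt(F(-206, -84) + S(-190)) = sqrt(-84/(-206) + 21) = sqrt(-84*(-1/206) + 21) = sqrt(42/103 + 21) = sqrt(2205/103) = 21*sqrt(515)/103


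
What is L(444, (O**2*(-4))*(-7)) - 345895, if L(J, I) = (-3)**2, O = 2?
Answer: -345886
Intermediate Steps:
L(J, I) = 9
L(444, (O**2*(-4))*(-7)) - 345895 = 9 - 345895 = -345886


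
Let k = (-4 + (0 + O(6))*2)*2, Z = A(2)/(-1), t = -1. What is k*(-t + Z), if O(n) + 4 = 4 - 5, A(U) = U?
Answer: 28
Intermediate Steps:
O(n) = -5 (O(n) = -4 + (4 - 5) = -4 - 1 = -5)
Z = -2 (Z = 2/(-1) = 2*(-1) = -2)
k = -28 (k = (-4 + (0 - 5)*2)*2 = (-4 - 5*2)*2 = (-4 - 10)*2 = -14*2 = -28)
k*(-t + Z) = -28*(-1*(-1) - 2) = -28*(1 - 2) = -28*(-1) = 28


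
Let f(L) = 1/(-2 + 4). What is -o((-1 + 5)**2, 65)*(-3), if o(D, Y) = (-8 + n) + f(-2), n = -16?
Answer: -141/2 ≈ -70.500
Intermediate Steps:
f(L) = 1/2
o(D, Y) = -47/2 (o(D, Y) = (-8 - 16) + 1/2 = -24 + 1/2 = -47/2)
-o((-1 + 5)**2, 65)*(-3) = -(-47)*(-3)/2 = -1*141/2 = -141/2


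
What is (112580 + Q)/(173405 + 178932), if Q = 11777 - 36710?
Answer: 87647/352337 ≈ 0.24876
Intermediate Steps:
Q = -24933
(112580 + Q)/(173405 + 178932) = (112580 - 24933)/(173405 + 178932) = 87647/352337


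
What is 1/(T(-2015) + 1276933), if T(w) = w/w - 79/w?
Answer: 2015/2573022089 ≈ 7.8313e-7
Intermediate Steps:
T(w) = 1 - 79/w
1/(T(-2015) + 1276933) = 1/((-79 - 2015)/(-2015) + 1276933) = 1/(-1/2015*(-2094) + 1276933) = 1/(2094/2015 + 1276933) = 1/(2573022089/2015) = 2015/2573022089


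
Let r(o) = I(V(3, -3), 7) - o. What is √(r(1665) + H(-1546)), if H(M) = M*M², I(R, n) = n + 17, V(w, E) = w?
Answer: I*√3695120977 ≈ 60788.0*I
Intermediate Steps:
I(R, n) = 17 + n
r(o) = 24 - o (r(o) = (17 + 7) - o = 24 - o)
H(M) = M³
√(r(1665) + H(-1546)) = √((24 - 1*1665) + (-1546)³) = √((24 - 1665) - 3695119336) = √(-1641 - 3695119336) = √(-3695120977) = I*√3695120977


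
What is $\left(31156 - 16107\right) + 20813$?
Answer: $35862$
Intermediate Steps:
$\left(31156 - 16107\right) + 20813 = 15049 + 20813 = 35862$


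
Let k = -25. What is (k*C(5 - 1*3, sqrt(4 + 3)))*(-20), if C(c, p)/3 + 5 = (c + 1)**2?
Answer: 6000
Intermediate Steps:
C(c, p) = -15 + 3*(1 + c)**2 (C(c, p) = -15 + 3*(c + 1)**2 = -15 + 3*(1 + c)**2)
(k*C(5 - 1*3, sqrt(4 + 3)))*(-20) = -25*(-15 + 3*(1 + (5 - 1*3))**2)*(-20) = -25*(-15 + 3*(1 + (5 - 3))**2)*(-20) = -25*(-15 + 3*(1 + 2)**2)*(-20) = -25*(-15 + 3*3**2)*(-20) = -25*(-15 + 3*9)*(-20) = -25*(-15 + 27)*(-20) = -25*12*(-20) = -300*(-20) = 6000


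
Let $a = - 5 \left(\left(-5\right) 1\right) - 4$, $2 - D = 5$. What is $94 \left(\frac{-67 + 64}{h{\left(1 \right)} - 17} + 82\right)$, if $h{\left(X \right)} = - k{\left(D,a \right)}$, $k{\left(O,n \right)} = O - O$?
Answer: $\frac{131318}{17} \approx 7724.6$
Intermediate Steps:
$D = -3$ ($D = 2 - 5 = -3$)
$a = 21$ ($a = \left(-5\right) \left(-5\right) - 4 = 25 - 4 = 21$)
$k{\left(O,n \right)} = 0$
$h{\left(X \right)} = 0$ ($h{\left(X \right)} = \left(-1\right) 0 = 0$)
$94 \left(\frac{-67 + 64}{h{\left(1 \right)} - 17} + 82\right) = 94 \left(\frac{-67 + 64}{0 - 17} + 82\right) = 94 \left(- \frac{3}{-17} + 82\right) = 94 \left(\left(-3\right) \left(- \frac{1}{17}\right) + 82\right) = 94 \left(\frac{3}{17} + 82\right) = 94 \cdot \frac{1397}{17} = \frac{131318}{17}$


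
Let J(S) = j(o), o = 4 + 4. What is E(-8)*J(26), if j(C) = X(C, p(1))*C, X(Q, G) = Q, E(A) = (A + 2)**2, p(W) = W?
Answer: 2304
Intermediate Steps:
E(A) = (2 + A)**2
o = 8
j(C) = C**2 (j(C) = C*C = C**2)
J(S) = 64 (J(S) = 8**2 = 64)
E(-8)*J(26) = (2 - 8)**2*64 = (-6)**2*64 = 36*64 = 2304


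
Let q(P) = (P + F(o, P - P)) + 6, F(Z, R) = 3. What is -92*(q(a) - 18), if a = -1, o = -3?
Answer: 920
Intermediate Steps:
q(P) = 9 + P (q(P) = (P + 3) + 6 = (3 + P) + 6 = 9 + P)
-92*(q(a) - 18) = -92*((9 - 1) - 18) = -92*(8 - 18) = -92*(-10) = 920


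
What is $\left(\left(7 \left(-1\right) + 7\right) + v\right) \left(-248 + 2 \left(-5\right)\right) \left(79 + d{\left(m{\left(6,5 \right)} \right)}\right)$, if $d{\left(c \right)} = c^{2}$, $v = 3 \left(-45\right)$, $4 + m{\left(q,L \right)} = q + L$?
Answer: $4458240$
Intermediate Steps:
$m{\left(q,L \right)} = -4 + L + q$ ($m{\left(q,L \right)} = -4 + \left(q + L\right) = -4 + \left(L + q\right) = -4 + L + q$)
$v = -135$
$\left(\left(7 \left(-1\right) + 7\right) + v\right) \left(-248 + 2 \left(-5\right)\right) \left(79 + d{\left(m{\left(6,5 \right)} \right)}\right) = \left(\left(7 \left(-1\right) + 7\right) - 135\right) \left(-248 + 2 \left(-5\right)\right) \left(79 + \left(-4 + 5 + 6\right)^{2}\right) = \left(\left(-7 + 7\right) - 135\right) \left(-248 - 10\right) \left(79 + 7^{2}\right) = \left(0 - 135\right) \left(-258\right) \left(79 + 49\right) = \left(-135\right) \left(-258\right) 128 = 34830 \cdot 128 = 4458240$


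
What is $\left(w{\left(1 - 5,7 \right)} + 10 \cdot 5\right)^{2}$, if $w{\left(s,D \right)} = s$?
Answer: $2116$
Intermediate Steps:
$\left(w{\left(1 - 5,7 \right)} + 10 \cdot 5\right)^{2} = \left(\left(1 - 5\right) + 10 \cdot 5\right)^{2} = \left(\left(1 - 5\right) + 50\right)^{2} = \left(-4 + 50\right)^{2} = 46^{2} = 2116$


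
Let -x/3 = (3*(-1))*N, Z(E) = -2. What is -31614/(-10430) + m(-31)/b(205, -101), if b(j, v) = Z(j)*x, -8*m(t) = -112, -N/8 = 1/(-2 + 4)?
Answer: 605557/187740 ≈ 3.2255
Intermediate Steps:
N = -4 (N = -8/(-2 + 4) = -8/2 = -8*1/2 = -4)
m(t) = 14 (m(t) = -1/8*(-112) = 14)
x = -36 (x = -3*3*(-1)*(-4) = -(-9)*(-4) = -3*12 = -36)
b(j, v) = 72 (b(j, v) = -2*(-36) = 72)
-31614/(-10430) + m(-31)/b(205, -101) = -31614/(-10430) + 14/72 = -31614*(-1/10430) + 14*(1/72) = 15807/5215 + 7/36 = 605557/187740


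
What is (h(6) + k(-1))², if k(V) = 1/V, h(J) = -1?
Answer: 4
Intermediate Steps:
(h(6) + k(-1))² = (-1 + 1/(-1))² = (-1 - 1)² = (-2)² = 4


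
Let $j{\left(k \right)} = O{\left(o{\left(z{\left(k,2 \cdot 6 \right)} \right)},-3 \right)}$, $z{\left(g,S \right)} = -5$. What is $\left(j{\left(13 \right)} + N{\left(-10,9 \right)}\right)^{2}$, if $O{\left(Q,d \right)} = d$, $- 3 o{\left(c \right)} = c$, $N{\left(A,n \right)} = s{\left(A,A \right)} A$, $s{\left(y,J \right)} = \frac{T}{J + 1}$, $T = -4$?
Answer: $\frac{4489}{81} \approx 55.42$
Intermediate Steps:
$s{\left(y,J \right)} = - \frac{4}{1 + J}$ ($s{\left(y,J \right)} = - \frac{4}{J + 1} = - \frac{4}{1 + J}$)
$N{\left(A,n \right)} = - \frac{4 A}{1 + A}$ ($N{\left(A,n \right)} = - \frac{4}{1 + A} A = - \frac{4 A}{1 + A}$)
$o{\left(c \right)} = - \frac{c}{3}$
$j{\left(k \right)} = -3$
$\left(j{\left(13 \right)} + N{\left(-10,9 \right)}\right)^{2} = \left(-3 - - \frac{40}{1 - 10}\right)^{2} = \left(-3 - - \frac{40}{-9}\right)^{2} = \left(-3 - \left(-40\right) \left(- \frac{1}{9}\right)\right)^{2} = \left(-3 - \frac{40}{9}\right)^{2} = \left(- \frac{67}{9}\right)^{2} = \frac{4489}{81}$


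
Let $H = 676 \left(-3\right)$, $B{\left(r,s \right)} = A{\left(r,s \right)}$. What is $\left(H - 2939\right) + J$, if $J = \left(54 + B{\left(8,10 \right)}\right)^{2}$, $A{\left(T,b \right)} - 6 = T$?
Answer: $-343$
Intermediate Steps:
$A{\left(T,b \right)} = 6 + T$
$B{\left(r,s \right)} = 6 + r$
$J = 4624$ ($J = \left(54 + \left(6 + 8\right)\right)^{2} = \left(54 + 14\right)^{2} = 68^{2} = 4624$)
$H = -2028$
$\left(H - 2939\right) + J = \left(-2028 - 2939\right) + 4624 = -4967 + 4624 = -343$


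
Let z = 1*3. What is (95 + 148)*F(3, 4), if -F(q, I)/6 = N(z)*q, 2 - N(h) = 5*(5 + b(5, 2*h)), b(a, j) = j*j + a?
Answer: 997272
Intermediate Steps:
b(a, j) = a + j**2 (b(a, j) = j**2 + a = a + j**2)
z = 3
N(h) = -48 - 20*h**2 (N(h) = 2 - 5*(5 + (5 + (2*h)**2)) = 2 - 5*(5 + (5 + 4*h**2)) = 2 - 5*(10 + 4*h**2) = 2 - (50 + 20*h**2) = 2 + (-50 - 20*h**2) = -48 - 20*h**2)
F(q, I) = 1368*q (F(q, I) = -6*(-48 - 20*3**2)*q = -6*(-48 - 20*9)*q = -6*(-48 - 180)*q = -(-1368)*q = 1368*q)
(95 + 148)*F(3, 4) = (95 + 148)*(1368*3) = 243*4104 = 997272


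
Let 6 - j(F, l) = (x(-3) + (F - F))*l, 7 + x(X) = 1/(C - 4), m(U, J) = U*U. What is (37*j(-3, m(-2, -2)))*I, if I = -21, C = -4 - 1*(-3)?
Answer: -135198/5 ≈ -27040.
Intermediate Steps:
C = -1 (C = -4 + 3 = -1)
m(U, J) = U²
x(X) = -36/5 (x(X) = -7 + 1/(-1 - 4) = -7 + 1/(-5) = -7 - ⅕ = -36/5)
j(F, l) = 6 + 36*l/5 (j(F, l) = 6 - (-36/5 + (F - F))*l = 6 - (-36/5 + 0)*l = 6 - (-36)*l/5 = 6 + 36*l/5)
(37*j(-3, m(-2, -2)))*I = (37*(6 + (36/5)*(-2)²))*(-21) = (37*(6 + (36/5)*4))*(-21) = (37*(6 + 144/5))*(-21) = (37*(174/5))*(-21) = (6438/5)*(-21) = -135198/5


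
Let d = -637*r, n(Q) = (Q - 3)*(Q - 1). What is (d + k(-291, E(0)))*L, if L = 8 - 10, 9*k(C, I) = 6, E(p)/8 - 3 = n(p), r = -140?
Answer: -535084/3 ≈ -1.7836e+5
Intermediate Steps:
n(Q) = (-1 + Q)*(-3 + Q) (n(Q) = (-3 + Q)*(-1 + Q) = (-1 + Q)*(-3 + Q))
E(p) = 48 - 32*p + 8*p² (E(p) = 24 + 8*(3 + p² - 4*p) = 24 + (24 - 32*p + 8*p²) = 48 - 32*p + 8*p²)
k(C, I) = ⅔ (k(C, I) = (⅑)*6 = ⅔)
d = 89180 (d = -637*(-140) = 89180)
L = -2
(d + k(-291, E(0)))*L = (89180 + ⅔)*(-2) = (267542/3)*(-2) = -535084/3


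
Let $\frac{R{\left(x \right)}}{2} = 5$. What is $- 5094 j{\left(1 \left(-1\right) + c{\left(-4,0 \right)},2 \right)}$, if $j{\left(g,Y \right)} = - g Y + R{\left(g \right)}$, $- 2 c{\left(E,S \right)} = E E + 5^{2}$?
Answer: $-269982$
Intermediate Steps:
$R{\left(x \right)} = 10$ ($R{\left(x \right)} = 2 \cdot 5 = 10$)
$c{\left(E,S \right)} = - \frac{25}{2} - \frac{E^{2}}{2}$ ($c{\left(E,S \right)} = - \frac{E E + 5^{2}}{2} = - \frac{E^{2} + 25}{2} = - \frac{25 + E^{2}}{2} = - \frac{25}{2} - \frac{E^{2}}{2}$)
$j{\left(g,Y \right)} = 10 - Y g$ ($j{\left(g,Y \right)} = - g Y + 10 = - Y g + 10 = 10 - Y g$)
$- 5094 j{\left(1 \left(-1\right) + c{\left(-4,0 \right)},2 \right)} = - 5094 \left(10 - 2 \left(1 \left(-1\right) - \left(\frac{25}{2} + \frac{\left(-4\right)^{2}}{2}\right)\right)\right) = - 5094 \left(10 - 2 \left(-1 - \frac{41}{2}\right)\right) = - 5094 \left(10 - 2 \left(- \frac{43}{2}\right)\right) = - 5094 \left(10 + 43\right) = \left(-5094\right) 53 = -269982$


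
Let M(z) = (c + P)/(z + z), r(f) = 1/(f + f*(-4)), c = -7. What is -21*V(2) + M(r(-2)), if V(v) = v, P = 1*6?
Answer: -45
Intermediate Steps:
P = 6
r(f) = -1/(3*f) (r(f) = 1/(f - 4*f) = 1/(-3*f) = -1/(3*f))
M(z) = -1/(2*z) (M(z) = (-7 + 6)/(z + z) = -1/(2*z))
-21*V(2) + M(r(-2)) = -21*2 - 1/(2*((-⅓/(-2)))) = -42 - 1/(2*((-⅓*(-½)))) = -42 - 1/(2*⅙) = -42 - ½*6 = -42 - 3 = -45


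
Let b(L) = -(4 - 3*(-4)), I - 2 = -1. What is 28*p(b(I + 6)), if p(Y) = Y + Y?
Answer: -896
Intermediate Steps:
I = 1 (I = 2 - 1 = 1)
b(L) = -16 (b(L) = -(4 + 12) = -1*16 = -16)
p(Y) = 2*Y
28*p(b(I + 6)) = 28*(2*(-16)) = 28*(-32) = -896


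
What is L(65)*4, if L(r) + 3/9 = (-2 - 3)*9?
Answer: -544/3 ≈ -181.33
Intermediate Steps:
L(r) = -136/3 (L(r) = -⅓ + (-2 - 3)*9 = -⅓ - 5*9 = -⅓ - 45 = -136/3)
L(65)*4 = -136/3*4 = -544/3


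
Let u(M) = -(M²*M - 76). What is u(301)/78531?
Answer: -9090275/26177 ≈ -347.26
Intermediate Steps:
u(M) = 76 - M³ (u(M) = -(M³ - 76) = -(-76 + M³) = 76 - M³)
u(301)/78531 = (76 - 1*301³)/78531 = (76 - 1*27270901)*(1/78531) = (76 - 27270901)*(1/78531) = -27270825*1/78531 = -9090275/26177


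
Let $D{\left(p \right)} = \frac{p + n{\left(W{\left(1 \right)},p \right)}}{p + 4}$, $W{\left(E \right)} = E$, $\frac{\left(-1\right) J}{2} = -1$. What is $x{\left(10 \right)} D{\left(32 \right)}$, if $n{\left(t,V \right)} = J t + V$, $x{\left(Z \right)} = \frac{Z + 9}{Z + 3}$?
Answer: $\frac{209}{78} \approx 2.6795$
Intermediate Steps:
$J = 2$ ($J = \left(-2\right) \left(-1\right) = 2$)
$x{\left(Z \right)} = \frac{9 + Z}{3 + Z}$
$n{\left(t,V \right)} = V + 2 t$ ($n{\left(t,V \right)} = 2 t + V = V + 2 t$)
$D{\left(p \right)} = \frac{2 + 2 p}{4 + p}$ ($D{\left(p \right)} = \frac{p + \left(p + 2 \cdot 1\right)}{p + 4} = \frac{p + \left(p + 2\right)}{4 + p} = \frac{p + \left(2 + p\right)}{4 + p} = \frac{2 + 2 p}{4 + p}$)
$x{\left(10 \right)} D{\left(32 \right)} = \frac{9 + 10}{3 + 10} \frac{2 \left(1 + 32\right)}{4 + 32} = \frac{1}{13} \cdot 19 \cdot 2 \cdot \frac{1}{36} \cdot 33 = \frac{19}{13} \cdot \frac{11}{6} = \frac{209}{78}$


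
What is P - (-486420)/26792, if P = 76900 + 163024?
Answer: 1607132557/6698 ≈ 2.3994e+5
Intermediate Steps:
P = 239924
P - (-486420)/26792 = 239924 - (-486420)/26792 = 239924 - 1*(-121605/6698) = 239924 + 121605/6698 = 1607132557/6698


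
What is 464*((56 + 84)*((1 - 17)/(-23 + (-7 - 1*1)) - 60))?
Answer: -119786240/31 ≈ -3.8641e+6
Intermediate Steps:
464*((56 + 84)*((1 - 17)/(-23 + (-7 - 1*1)) - 60)) = 464*(140*(-16/(-23 + (-7 - 1)) - 60)) = 464*(140*(-16/(-23 - 8) - 60)) = 464*(140*(-16/(-31) - 60)) = 464*(140*(-16*(-1/31) - 60)) = 464*(140*(16/31 - 60)) = 464*(140*(-1844/31)) = 464*(-258160/31) = -119786240/31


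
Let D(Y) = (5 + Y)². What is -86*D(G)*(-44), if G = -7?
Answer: 15136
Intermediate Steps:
-86*D(G)*(-44) = -86*(5 - 7)²*(-44) = -86*(-2)²*(-44) = -86*4*(-44) = -344*(-44) = 15136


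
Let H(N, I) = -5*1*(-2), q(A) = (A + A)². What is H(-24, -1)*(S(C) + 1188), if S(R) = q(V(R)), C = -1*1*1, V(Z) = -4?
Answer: 12520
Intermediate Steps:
C = -1 (C = -1*1 = -1)
q(A) = 4*A² (q(A) = (2*A)² = 4*A²)
S(R) = 64 (S(R) = 4*(-4)² = 4*16 = 64)
H(N, I) = 10 (H(N, I) = -5*(-2) = 10)
H(-24, -1)*(S(C) + 1188) = 10*(64 + 1188) = 10*1252 = 12520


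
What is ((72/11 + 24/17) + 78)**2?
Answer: 258373476/34969 ≈ 7388.6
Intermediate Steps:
((72/11 + 24/17) + 78)**2 = (1488/187 + 78)**2 = (16074/187)**2 = 258373476/34969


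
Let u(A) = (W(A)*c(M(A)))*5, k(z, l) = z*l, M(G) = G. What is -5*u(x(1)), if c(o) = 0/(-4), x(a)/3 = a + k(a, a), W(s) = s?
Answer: 0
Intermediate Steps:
k(z, l) = l*z
x(a) = 3*a + 3*a**2 (x(a) = 3*(a + a*a) = 3*(a + a**2) = 3*a + 3*a**2)
c(o) = 0 (c(o) = 0*(-1/4) = 0)
u(A) = 0 (u(A) = (A*0)*5 = 0*5 = 0)
-5*u(x(1)) = -5*0 = 0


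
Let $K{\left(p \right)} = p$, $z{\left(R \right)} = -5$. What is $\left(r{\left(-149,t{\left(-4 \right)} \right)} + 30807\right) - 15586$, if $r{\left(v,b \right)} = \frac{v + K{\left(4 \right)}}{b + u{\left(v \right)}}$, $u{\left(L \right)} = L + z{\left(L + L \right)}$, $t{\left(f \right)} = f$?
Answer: $\frac{2405063}{158} \approx 15222.0$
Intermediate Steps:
$u{\left(L \right)} = -5 + L$ ($u{\left(L \right)} = L - 5 = -5 + L$)
$r{\left(v,b \right)} = \frac{4 + v}{-5 + b + v}$ ($r{\left(v,b \right)} = \frac{v + 4}{b + \left(-5 + v\right)} = \frac{4 + v}{-5 + b + v}$)
$\left(r{\left(-149,t{\left(-4 \right)} \right)} + 30807\right) - 15586 = \left(\frac{4 - 149}{-5 - 4 - 149} + 30807\right) - 15586 = \left(\frac{1}{-158} \left(-145\right) + 30807\right) - 15586 = \left(\left(- \frac{1}{158}\right) \left(-145\right) + 30807\right) - 15586 = \left(\frac{145}{158} + 30807\right) - 15586 = \frac{4867651}{158} - 15586 = \frac{2405063}{158}$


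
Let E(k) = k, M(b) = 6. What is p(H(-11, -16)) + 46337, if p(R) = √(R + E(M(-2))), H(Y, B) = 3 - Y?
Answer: 46337 + 2*√5 ≈ 46342.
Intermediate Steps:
p(R) = √(6 + R) (p(R) = √(R + 6) = √(6 + R))
p(H(-11, -16)) + 46337 = √(6 + (3 - 1*(-11))) + 46337 = √(6 + (3 + 11)) + 46337 = √(6 + 14) + 46337 = √20 + 46337 = 2*√5 + 46337 = 46337 + 2*√5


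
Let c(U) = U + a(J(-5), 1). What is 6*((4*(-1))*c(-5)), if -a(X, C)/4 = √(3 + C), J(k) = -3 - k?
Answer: 312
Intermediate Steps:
a(X, C) = -4*√(3 + C)
c(U) = -8 + U (c(U) = U - 4*√(3 + 1) = U - 4*√4 = U - 4*2 = U - 8 = -8 + U)
6*((4*(-1))*c(-5)) = 6*((4*(-1))*(-8 - 5)) = 6*(-4*(-13)) = 6*52 = 312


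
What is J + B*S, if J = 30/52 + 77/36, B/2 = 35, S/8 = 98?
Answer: 25685111/468 ≈ 54883.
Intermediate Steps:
S = 784 (S = 8*98 = 784)
B = 70 (B = 2*35 = 70)
J = 1271/468 (J = 30*(1/52) + 77*(1/36) = 15/26 + 77/36 = 1271/468 ≈ 2.7158)
J + B*S = 1271/468 + 70*784 = 1271/468 + 54880 = 25685111/468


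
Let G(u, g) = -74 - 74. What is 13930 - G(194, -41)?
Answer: 14078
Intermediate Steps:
G(u, g) = -148
13930 - G(194, -41) = 13930 - 1*(-148) = 13930 + 148 = 14078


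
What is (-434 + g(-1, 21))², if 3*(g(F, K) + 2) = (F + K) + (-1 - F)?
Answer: 1658944/9 ≈ 1.8433e+5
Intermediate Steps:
g(F, K) = -7/3 + K/3 (g(F, K) = -2 + ((F + K) + (-1 - F))/3 = -2 + (-1 + K)/3 = -2 + (-⅓ + K/3) = -7/3 + K/3)
(-434 + g(-1, 21))² = (-434 + (-7/3 + (⅓)*21))² = (-434 + (-7/3 + 7))² = (-434 + 14/3)² = (-1288/3)² = 1658944/9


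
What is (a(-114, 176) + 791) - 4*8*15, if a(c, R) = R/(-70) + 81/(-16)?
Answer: 169917/560 ≈ 303.42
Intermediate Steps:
a(c, R) = -81/16 - R/70 (a(c, R) = R*(-1/70) + 81*(-1/16) = -R/70 - 81/16 = -81/16 - R/70)
(a(-114, 176) + 791) - 4*8*15 = ((-81/16 - 1/70*176) + 791) - 4*8*15 = ((-81/16 - 88/35) + 791) - 32*15 = (-4243/560 + 791) - 480 = 438717/560 - 480 = 169917/560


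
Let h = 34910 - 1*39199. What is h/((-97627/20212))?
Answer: 86689268/97627 ≈ 887.96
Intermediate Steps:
h = -4289 (h = 34910 - 39199 = -4289)
h/((-97627/20212)) = -4289/((-97627/20212)) = -4289/((-97627*1/20212)) = -4289/(-97627/20212) = -4289*(-20212/97627) = 86689268/97627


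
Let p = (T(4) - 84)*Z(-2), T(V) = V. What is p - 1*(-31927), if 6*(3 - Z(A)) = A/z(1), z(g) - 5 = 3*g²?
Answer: 95051/3 ≈ 31684.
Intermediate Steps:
z(g) = 5 + 3*g²
Z(A) = 3 - A/48 (Z(A) = 3 - A/(6*(5 + 3*1²)) = 3 - A/(6*(5 + 3*1)) = 3 - A/(6*(5 + 3)) = 3 - A/(6*8) = 3 - A/48)
p = -730/3 (p = (4 - 84)*(3 - 1/48*(-2)) = -80*(3 + 1/24) = -80*73/24 = -730/3 ≈ -243.33)
p - 1*(-31927) = -730/3 - 1*(-31927) = -730/3 + 31927 = 95051/3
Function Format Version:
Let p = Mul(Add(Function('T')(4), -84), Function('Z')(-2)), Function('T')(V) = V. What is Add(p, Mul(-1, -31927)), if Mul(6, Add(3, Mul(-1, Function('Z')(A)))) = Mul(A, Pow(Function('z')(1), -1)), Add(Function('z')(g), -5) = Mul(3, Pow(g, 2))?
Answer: Rational(95051, 3) ≈ 31684.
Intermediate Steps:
Function('z')(g) = Add(5, Mul(3, Pow(g, 2)))
Function('Z')(A) = Add(3, Mul(Rational(-1, 48), A)) (Function('Z')(A) = Add(3, Mul(Rational(-1, 6), Mul(A, Pow(Add(5, Mul(3, Pow(1, 2))), -1)))) = Add(3, Mul(Rational(-1, 6), Mul(A, Pow(Add(5, Mul(3, 1)), -1)))) = Add(3, Mul(Rational(-1, 6), Mul(A, Pow(Add(5, 3), -1)))) = Add(3, Mul(Rational(-1, 6), Mul(A, Pow(8, -1)))) = Add(3, Mul(Rational(-1, 6), Mul(A, Rational(1, 8)))) = Add(3, Mul(Rational(-1, 6), Mul(Rational(1, 8), A))) = Add(3, Mul(Rational(-1, 48), A)))
p = Rational(-730, 3) (p = Mul(Add(4, -84), Add(3, Mul(Rational(-1, 48), -2))) = Mul(-80, Add(3, Rational(1, 24))) = Mul(-80, Rational(73, 24)) = Rational(-730, 3) ≈ -243.33)
Add(p, Mul(-1, -31927)) = Add(Rational(-730, 3), Mul(-1, -31927)) = Add(Rational(-730, 3), 31927) = Rational(95051, 3)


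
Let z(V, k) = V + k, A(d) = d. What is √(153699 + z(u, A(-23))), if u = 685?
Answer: √154361 ≈ 392.89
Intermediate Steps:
√(153699 + z(u, A(-23))) = √(153699 + (685 - 23)) = √(153699 + 662) = √154361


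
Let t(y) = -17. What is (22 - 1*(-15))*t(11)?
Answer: -629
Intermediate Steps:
(22 - 1*(-15))*t(11) = (22 - 1*(-15))*(-17) = (22 + 15)*(-17) = 37*(-17) = -629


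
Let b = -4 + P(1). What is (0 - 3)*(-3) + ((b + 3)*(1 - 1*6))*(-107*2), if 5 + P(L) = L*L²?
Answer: -5341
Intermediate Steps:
P(L) = -5 + L³ (P(L) = -5 + L*L² = -5 + L³)
b = -8 (b = -4 + (-5 + 1³) = -4 + (-5 + 1) = -4 - 4 = -8)
(0 - 3)*(-3) + ((b + 3)*(1 - 1*6))*(-107*2) = (0 - 3)*(-3) + ((-8 + 3)*(1 - 1*6))*(-107*2) = -3*(-3) - 5*(1 - 6)*(-214) = 9 - 5*(-5)*(-214) = 9 + 25*(-214) = 9 - 5350 = -5341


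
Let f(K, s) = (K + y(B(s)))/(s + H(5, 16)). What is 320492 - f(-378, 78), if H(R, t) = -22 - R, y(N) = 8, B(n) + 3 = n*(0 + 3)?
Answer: 16345462/51 ≈ 3.2050e+5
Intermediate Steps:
B(n) = -3 + 3*n (B(n) = -3 + n*(0 + 3) = -3 + n*3 = -3 + 3*n)
f(K, s) = (8 + K)/(-27 + s) (f(K, s) = (K + 8)/(s + (-22 - 1*5)) = (8 + K)/(s + (-22 - 5)) = (8 + K)/(s - 27) = (8 + K)/(-27 + s))
320492 - f(-378, 78) = 320492 - (8 - 378)/(-27 + 78) = 320492 - (-370)/51 = 320492 - 1*(-370/51) = 320492 + 370/51 = 16345462/51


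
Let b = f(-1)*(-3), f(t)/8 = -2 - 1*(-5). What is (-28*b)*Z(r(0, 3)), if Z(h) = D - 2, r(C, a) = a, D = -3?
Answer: -10080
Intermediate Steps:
f(t) = 24 (f(t) = 8*(-2 - 1*(-5)) = 8*(-2 + 5) = 8*3 = 24)
b = -72 (b = 24*(-3) = -72)
Z(h) = -5 (Z(h) = -3 - 2 = -5)
(-28*b)*Z(r(0, 3)) = -28*(-72)*(-5) = 2016*(-5) = -10080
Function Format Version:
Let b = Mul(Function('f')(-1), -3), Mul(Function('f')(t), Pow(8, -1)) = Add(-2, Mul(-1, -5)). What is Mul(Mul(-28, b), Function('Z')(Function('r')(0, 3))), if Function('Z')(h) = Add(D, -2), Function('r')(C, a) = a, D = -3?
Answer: -10080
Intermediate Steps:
Function('f')(t) = 24 (Function('f')(t) = Mul(8, Add(-2, Mul(-1, -5))) = Mul(8, Add(-2, 5)) = Mul(8, 3) = 24)
b = -72 (b = Mul(24, -3) = -72)
Function('Z')(h) = -5 (Function('Z')(h) = Add(-3, -2) = -5)
Mul(Mul(-28, b), Function('Z')(Function('r')(0, 3))) = Mul(Mul(-28, -72), -5) = Mul(2016, -5) = -10080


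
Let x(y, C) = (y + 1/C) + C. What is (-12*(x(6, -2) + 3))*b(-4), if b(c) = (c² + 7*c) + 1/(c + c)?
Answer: 3783/4 ≈ 945.75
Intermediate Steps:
b(c) = c² + 1/(2*c) + 7*c (b(c) = (c² + 7*c) + 1/(2*c) = c² + 1/(2*c) + 7*c)
x(y, C) = C + y + 1/C
(-12*(x(6, -2) + 3))*b(-4) = (-12*((-2 + 6 + 1/(-2)) + 3))*((-4)² + (½)/(-4) + 7*(-4)) = (-12*((-2 + 6 - ½) + 3))*(16 + (½)*(-¼) - 28) = (-12*(7/2 + 3))*(16 - ⅛ - 28) = -12*13/2*(-97/8) = -78*(-97/8) = 3783/4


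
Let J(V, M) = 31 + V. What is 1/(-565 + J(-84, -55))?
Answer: -1/618 ≈ -0.0016181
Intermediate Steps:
1/(-565 + J(-84, -55)) = 1/(-565 + (31 - 84)) = 1/(-565 - 53) = 1/(-618) = -1/618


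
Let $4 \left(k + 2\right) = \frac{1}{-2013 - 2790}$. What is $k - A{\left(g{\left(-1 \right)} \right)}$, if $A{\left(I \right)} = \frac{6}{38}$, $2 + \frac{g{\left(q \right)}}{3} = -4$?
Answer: $- \frac{787711}{365028} \approx -2.1579$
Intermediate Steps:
$g{\left(q \right)} = -18$ ($g{\left(q \right)} = -6 + 3 \left(-4\right) = -6 - 12 = -18$)
$A{\left(I \right)} = \frac{3}{19}$ ($A{\left(I \right)} = 6 \cdot \frac{1}{38} = \frac{3}{19}$)
$k = - \frac{38425}{19212}$ ($k = -2 + \frac{1}{4 \left(-2013 - 2790\right)} = -2 + \frac{1}{4 \left(-4803\right)} = -2 + \frac{1}{4} \left(- \frac{1}{4803}\right) = -2 - \frac{1}{19212} = - \frac{38425}{19212} \approx -2.0001$)
$k - A{\left(g{\left(-1 \right)} \right)} = - \frac{38425}{19212} - \frac{3}{19} = - \frac{787711}{365028}$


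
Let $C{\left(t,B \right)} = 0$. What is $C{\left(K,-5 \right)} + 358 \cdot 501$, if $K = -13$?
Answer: $179358$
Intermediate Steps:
$C{\left(K,-5 \right)} + 358 \cdot 501 = 0 + 358 \cdot 501 = 0 + 179358 = 179358$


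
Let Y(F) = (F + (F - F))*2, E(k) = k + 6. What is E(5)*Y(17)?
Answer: 374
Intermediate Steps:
E(k) = 6 + k
Y(F) = 2*F (Y(F) = (F + 0)*2 = F*2 = 2*F)
E(5)*Y(17) = (6 + 5)*(2*17) = 11*34 = 374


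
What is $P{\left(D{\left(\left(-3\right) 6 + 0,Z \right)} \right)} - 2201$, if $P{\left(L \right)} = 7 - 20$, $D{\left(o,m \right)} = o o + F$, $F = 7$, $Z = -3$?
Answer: $-2214$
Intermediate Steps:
$D{\left(o,m \right)} = 7 + o^{2}$ ($D{\left(o,m \right)} = o o + 7 = o^{2} + 7 = 7 + o^{2}$)
$P{\left(L \right)} = -13$
$P{\left(D{\left(\left(-3\right) 6 + 0,Z \right)} \right)} - 2201 = -13 - 2201 = -2214$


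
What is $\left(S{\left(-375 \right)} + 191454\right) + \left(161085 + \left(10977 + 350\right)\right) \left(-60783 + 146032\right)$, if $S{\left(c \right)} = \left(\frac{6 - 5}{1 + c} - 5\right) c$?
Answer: $\frac{5497105825333}{374} \approx 1.4698 \cdot 10^{10}$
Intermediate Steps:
$S{\left(c \right)} = c \left(-5 + \frac{1}{1 + c}\right)$ ($S{\left(c \right)} = \left(1 \frac{1}{1 + c} - 5\right) c = \left(\frac{1}{1 + c} - 5\right) c = \left(-5 + \frac{1}{1 + c}\right) c = c \left(-5 + \frac{1}{1 + c}\right)$)
$\left(S{\left(-375 \right)} + 191454\right) + \left(161085 + \left(10977 + 350\right)\right) \left(-60783 + 146032\right) = \left(\left(-1\right) \left(-375\right) \frac{1}{1 - 375} \left(4 + 5 \left(-375\right)\right) + 191454\right) + \left(161085 + \left(10977 + 350\right)\right) \left(-60783 + 146032\right) = \left(\left(-1\right) \left(-375\right) \frac{1}{-374} \left(4 - 1875\right) + 191454\right) + \left(161085 + 11327\right) 85249 = \left(\left(-1\right) \left(-375\right) \left(- \frac{1}{374}\right) \left(-1871\right) + 191454\right) + 172412 \cdot 85249 = \left(\frac{701625}{374} + 191454\right) + 14697950588 = \frac{72305421}{374} + 14697950588 = \frac{5497105825333}{374}$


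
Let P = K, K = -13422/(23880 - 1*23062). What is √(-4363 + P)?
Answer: I*√732591802/409 ≈ 66.177*I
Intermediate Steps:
K = -6711/409 (K = -13422/(23880 - 23062) = -13422/818 = -13422*1/818 = -6711/409 ≈ -16.408)
P = -6711/409 ≈ -16.408
√(-4363 + P) = √(-4363 - 6711/409) = √(-1791178/409) = I*√732591802/409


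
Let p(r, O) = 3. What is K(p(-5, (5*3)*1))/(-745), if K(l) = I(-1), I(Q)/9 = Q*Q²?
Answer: 9/745 ≈ 0.012081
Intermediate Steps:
I(Q) = 9*Q³ (I(Q) = 9*(Q*Q²) = 9*Q³)
K(l) = -9 (K(l) = 9*(-1)³ = 9*(-1) = -9)
K(p(-5, (5*3)*1))/(-745) = -9/(-745) = -9*(-1/745) = 9/745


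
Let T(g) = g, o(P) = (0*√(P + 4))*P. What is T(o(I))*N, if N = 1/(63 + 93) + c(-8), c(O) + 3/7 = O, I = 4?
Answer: 0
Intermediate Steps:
c(O) = -3/7 + O
o(P) = 0 (o(P) = (0*√(4 + P))*P = 0*P = 0)
N = -9197/1092 (N = 1/(63 + 93) + (-3/7 - 8) = 1/156 - 59/7 = -9197/1092 ≈ -8.4222)
T(o(I))*N = 0*(-9197/1092) = 0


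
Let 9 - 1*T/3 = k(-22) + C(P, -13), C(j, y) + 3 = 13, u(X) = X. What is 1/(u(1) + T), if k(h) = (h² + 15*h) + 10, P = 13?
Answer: -1/494 ≈ -0.0020243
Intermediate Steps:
C(j, y) = 10 (C(j, y) = -3 + 13 = 10)
k(h) = 10 + h² + 15*h
T = -495 (T = 27 - 3*((10 + (-22)² + 15*(-22)) + 10) = 27 - 3*((10 + 484 - 330) + 10) = 27 - 3*(164 + 10) = 27 - 3*174 = 27 - 522 = -495)
1/(u(1) + T) = 1/(1 - 495) = 1/(-494) = -1/494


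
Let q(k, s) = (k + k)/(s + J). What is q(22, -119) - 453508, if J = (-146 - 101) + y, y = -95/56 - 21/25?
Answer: -233987967708/515951 ≈ -4.5351e+5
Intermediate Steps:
y = -3551/1400 (y = -95*1/56 - 21*1/25 = -95/56 - 21/25 = -3551/1400 ≈ -2.5364)
J = -349351/1400 (J = (-146 - 101) - 3551/1400 = -247 - 3551/1400 = -349351/1400 ≈ -249.54)
q(k, s) = 2*k/(-349351/1400 + s) (q(k, s) = (k + k)/(s - 349351/1400) = (2*k)/(-349351/1400 + s) = 2*k/(-349351/1400 + s))
q(22, -119) - 453508 = 2800*22/(-349351 + 1400*(-119)) - 453508 = 2800*22/(-349351 - 166600) - 453508 = 2800*22/(-515951) - 453508 = 2800*22*(-1/515951) - 453508 = -61600/515951 - 453508 = -233987967708/515951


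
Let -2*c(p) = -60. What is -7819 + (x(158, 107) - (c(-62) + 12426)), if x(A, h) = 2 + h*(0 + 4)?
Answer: -19845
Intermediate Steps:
c(p) = 30 (c(p) = -1/2*(-60) = 30)
x(A, h) = 2 + 4*h (x(A, h) = 2 + h*4 = 2 + 4*h)
-7819 + (x(158, 107) - (c(-62) + 12426)) = -7819 + ((2 + 4*107) - (30 + 12426)) = -7819 + ((2 + 428) - 1*12456) = -7819 + (430 - 12456) = -7819 - 12026 = -19845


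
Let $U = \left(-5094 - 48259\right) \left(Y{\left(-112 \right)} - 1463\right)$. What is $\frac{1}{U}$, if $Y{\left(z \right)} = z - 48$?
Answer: $\frac{1}{86591919} \approx 1.1548 \cdot 10^{-8}$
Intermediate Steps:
$Y{\left(z \right)} = -48 + z$
$U = 86591919$ ($U = \left(-5094 - 48259\right) \left(\left(-48 - 112\right) - 1463\right) = - 53353 \left(-160 - 1463\right) = \left(-53353\right) \left(-1623\right) = 86591919$)
$\frac{1}{U} = \frac{1}{86591919}$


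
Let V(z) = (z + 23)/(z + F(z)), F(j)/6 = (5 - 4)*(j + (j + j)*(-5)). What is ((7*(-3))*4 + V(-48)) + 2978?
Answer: 7362311/2544 ≈ 2894.0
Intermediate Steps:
F(j) = -54*j (F(j) = 6*((5 - 4)*(j + (j + j)*(-5))) = 6*(1*(j + (2*j)*(-5))) = 6*(1*(j - 10*j)) = 6*(1*(-9*j)) = 6*(-9*j) = -54*j)
V(z) = -(23 + z)/(53*z) (V(z) = (z + 23)/(z - 54*z) = (23 + z)/((-53*z)) = (23 + z)*(-1/(53*z)) = -(23 + z)/(53*z))
((7*(-3))*4 + V(-48)) + 2978 = ((7*(-3))*4 + (1/53)*(-23 - 1*(-48))/(-48)) + 2978 = (-21*4 + (1/53)*(-1/48)*(-23 + 48)) + 2978 = (-84 + (1/53)*(-1/48)*25) + 2978 = (-84 - 25/2544) + 2978 = -213721/2544 + 2978 = 7362311/2544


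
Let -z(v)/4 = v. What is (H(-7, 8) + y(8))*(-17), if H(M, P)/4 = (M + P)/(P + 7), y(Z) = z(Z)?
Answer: 8092/15 ≈ 539.47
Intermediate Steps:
z(v) = -4*v
y(Z) = -4*Z
H(M, P) = 4*(M + P)/(7 + P) (H(M, P) = 4*((M + P)/(P + 7)) = 4*((M + P)/(7 + P)) = 4*(M + P)/(7 + P))
(H(-7, 8) + y(8))*(-17) = (4*(-7 + 8)/(7 + 8) - 4*8)*(-17) = (4*1/15 - 32)*(-17) = (4*(1/15)*1 - 32)*(-17) = (4/15 - 32)*(-17) = -476/15*(-17) = 8092/15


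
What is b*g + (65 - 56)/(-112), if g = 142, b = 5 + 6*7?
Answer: 747479/112 ≈ 6673.9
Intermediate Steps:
b = 47 (b = 5 + 42 = 47)
b*g + (65 - 56)/(-112) = 47*142 + (65 - 56)/(-112) = 6674 + 9*(-1/112) = 6674 - 9/112 = 747479/112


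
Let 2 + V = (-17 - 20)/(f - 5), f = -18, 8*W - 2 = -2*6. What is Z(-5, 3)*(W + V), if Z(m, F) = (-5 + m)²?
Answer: -3775/23 ≈ -164.13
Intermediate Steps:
W = -5/4 (W = ¼ + (-2*6)/8 = ¼ + (⅛)*(-12) = ¼ - 3/2 = -5/4 ≈ -1.2500)
V = -9/23 (V = -2 + (-17 - 20)/(-18 - 5) = -2 - 37/(-23) = -2 - 37*(-1/23) = -2 + 37/23 = -9/23 ≈ -0.39130)
Z(-5, 3)*(W + V) = (-5 - 5)²*(-5/4 - 9/23) = (-10)²*(-151/92) = 100*(-151/92) = -3775/23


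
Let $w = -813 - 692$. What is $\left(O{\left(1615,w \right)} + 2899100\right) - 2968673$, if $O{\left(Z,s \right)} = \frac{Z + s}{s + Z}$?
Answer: $-69572$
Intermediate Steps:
$w = -1505$ ($w = -813 - 692 = -1505$)
$O{\left(Z,s \right)} = 1$ ($O{\left(Z,s \right)} = \frac{Z + s}{Z + s} = 1$)
$\left(O{\left(1615,w \right)} + 2899100\right) - 2968673 = \left(1 + 2899100\right) - 2968673 = 2899101 - 2968673 = -69572$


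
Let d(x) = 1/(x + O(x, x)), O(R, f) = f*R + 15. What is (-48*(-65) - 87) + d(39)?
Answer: 4776976/1575 ≈ 3033.0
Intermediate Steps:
O(R, f) = 15 + R*f (O(R, f) = R*f + 15 = 15 + R*f)
d(x) = 1/(15 + x + x²) (d(x) = 1/(x + (15 + x*x)) = 1/(x + (15 + x²)) = 1/(15 + x + x²))
(-48*(-65) - 87) + d(39) = (-48*(-65) - 87) + 1/(15 + 39 + 39²) = (3120 - 87) + 1/(15 + 39 + 1521) = 3033 + 1/1575 = 4776976/1575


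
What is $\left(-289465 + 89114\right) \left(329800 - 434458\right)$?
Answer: $20968334958$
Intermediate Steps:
$\left(-289465 + 89114\right) \left(329800 - 434458\right) = \left(-200351\right) \left(-104658\right) = 20968334958$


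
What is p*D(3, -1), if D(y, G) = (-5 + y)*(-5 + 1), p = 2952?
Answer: 23616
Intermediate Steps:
D(y, G) = 20 - 4*y (D(y, G) = (-5 + y)*(-4) = 20 - 4*y)
p*D(3, -1) = 2952*(20 - 4*3) = 2952*(20 - 12) = 2952*8 = 23616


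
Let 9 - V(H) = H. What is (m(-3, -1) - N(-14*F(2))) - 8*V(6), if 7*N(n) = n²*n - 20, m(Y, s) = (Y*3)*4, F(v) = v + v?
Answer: 175216/7 ≈ 25031.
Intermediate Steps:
F(v) = 2*v
V(H) = 9 - H
m(Y, s) = 12*Y (m(Y, s) = (3*Y)*4 = 12*Y)
N(n) = -20/7 + n³/7 (N(n) = (n²*n - 20)/7 = (n³ - 20)/7 = (-20 + n³)/7 = -20/7 + n³/7)
(m(-3, -1) - N(-14*F(2))) - 8*V(6) = (12*(-3) - (-20/7 + (-28*2)³/7)) - 8*(9 - 1*6) = (-36 - (-20/7 + (-14*4)³/7)) - 8*(9 - 6) = (-36 - (-20/7 + (⅐)*(-56)³)) - 8*3 = (-36 - (-20/7 + (⅐)*(-175616))) - 24 = (-36 - (-20/7 - 25088)) - 24 = (-36 - 1*(-175636/7)) - 24 = (-36 + 175636/7) - 24 = 175384/7 - 24 = 175216/7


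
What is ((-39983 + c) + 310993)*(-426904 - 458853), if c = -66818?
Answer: -180864493344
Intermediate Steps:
((-39983 + c) + 310993)*(-426904 - 458853) = ((-39983 - 66818) + 310993)*(-426904 - 458853) = (-106801 + 310993)*(-885757) = 204192*(-885757) = -180864493344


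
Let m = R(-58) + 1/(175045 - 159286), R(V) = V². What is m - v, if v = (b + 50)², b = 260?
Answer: -1461426623/15759 ≈ -92736.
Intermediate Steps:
v = 96100 (v = (260 + 50)² = 310² = 96100)
m = 53013277/15759 (m = (-58)² + 1/(175045 - 159286) = 3364 + 1/15759 = 53013277/15759 ≈ 3364.0)
m - v = 53013277/15759 - 1*96100 = 53013277/15759 - 96100 = -1461426623/15759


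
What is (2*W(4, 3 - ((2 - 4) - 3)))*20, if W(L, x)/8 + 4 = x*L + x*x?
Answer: 29440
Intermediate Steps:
W(L, x) = -32 + 8*x**2 + 8*L*x (W(L, x) = -32 + 8*(x*L + x*x) = -32 + 8*(L*x + x**2) = -32 + 8*(x**2 + L*x) = -32 + (8*x**2 + 8*L*x) = -32 + 8*x**2 + 8*L*x)
(2*W(4, 3 - ((2 - 4) - 3)))*20 = (2*(-32 + 8*(3 - ((2 - 4) - 3))**2 + 8*4*(3 - ((2 - 4) - 3))))*20 = (2*(-32 + 8*(3 - (-2 - 3))**2 + 8*4*(3 - (-2 - 3))))*20 = (2*(-32 + 8*(3 - 1*(-5))**2 + 8*4*(3 - 1*(-5))))*20 = (2*(-32 + 8*(3 + 5)**2 + 8*4*(3 + 5)))*20 = (2*(-32 + 8*8**2 + 8*4*8))*20 = (2*(-32 + 8*64 + 256))*20 = (2*(-32 + 512 + 256))*20 = (2*736)*20 = 1472*20 = 29440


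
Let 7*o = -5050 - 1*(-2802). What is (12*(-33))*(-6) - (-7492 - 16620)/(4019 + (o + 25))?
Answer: 15521836/6515 ≈ 2382.5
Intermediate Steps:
o = -2248/7 (o = (-5050 - 1*(-2802))/7 = (-5050 + 2802)/7 = (1/7)*(-2248) = -2248/7 ≈ -321.14)
(12*(-33))*(-6) - (-7492 - 16620)/(4019 + (o + 25)) = (12*(-33))*(-6) - (-7492 - 16620)/(4019 + (-2248/7 + 25)) = -396*(-6) - (-24112)/(4019 - 2073/7) = 2376 - (-24112)/26060/7 = 2376 - (-24112)*7/26060 = 2376 - 1*(-42196/6515) = 2376 + 42196/6515 = 15521836/6515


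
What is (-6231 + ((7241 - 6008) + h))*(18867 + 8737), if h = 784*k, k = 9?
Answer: 56809032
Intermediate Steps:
h = 7056 (h = 784*9 = 7056)
(-6231 + ((7241 - 6008) + h))*(18867 + 8737) = (-6231 + ((7241 - 6008) + 7056))*(18867 + 8737) = (-6231 + (1233 + 7056))*27604 = (-6231 + 8289)*27604 = 2058*27604 = 56809032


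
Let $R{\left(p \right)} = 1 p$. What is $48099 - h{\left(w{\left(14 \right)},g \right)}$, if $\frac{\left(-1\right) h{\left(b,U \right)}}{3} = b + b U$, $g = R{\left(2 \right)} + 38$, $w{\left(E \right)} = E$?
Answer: $49821$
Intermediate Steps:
$R{\left(p \right)} = p$
$g = 40$ ($g = 2 + 38 = 40$)
$h{\left(b,U \right)} = - 3 b - 3 U b$ ($h{\left(b,U \right)} = - 3 \left(b + b U\right) = - 3 \left(b + U b\right) = - 3 b - 3 U b$)
$48099 - h{\left(w{\left(14 \right)},g \right)} = 48099 - \left(-3\right) 14 \left(1 + 40\right) = 48099 - \left(-3\right) 14 \cdot 41 = 48099 - -1722 = 48099 + 1722 = 49821$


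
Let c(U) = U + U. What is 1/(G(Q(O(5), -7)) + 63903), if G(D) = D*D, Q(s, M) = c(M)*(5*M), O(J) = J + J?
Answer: 1/304003 ≈ 3.2894e-6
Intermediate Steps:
c(U) = 2*U
O(J) = 2*J
Q(s, M) = 10*M² (Q(s, M) = (2*M)*(5*M) = 10*M²)
G(D) = D²
1/(G(Q(O(5), -7)) + 63903) = 1/((10*(-7)²)² + 63903) = 1/((10*49)² + 63903) = 1/(490² + 63903) = 1/(240100 + 63903) = 1/304003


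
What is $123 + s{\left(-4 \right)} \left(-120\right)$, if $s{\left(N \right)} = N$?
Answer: $603$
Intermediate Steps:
$123 + s{\left(-4 \right)} \left(-120\right) = 123 - -480 = 123 + 480 = 603$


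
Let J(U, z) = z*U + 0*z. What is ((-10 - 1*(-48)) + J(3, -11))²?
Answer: 25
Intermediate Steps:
J(U, z) = U*z (J(U, z) = U*z + 0 = U*z)
((-10 - 1*(-48)) + J(3, -11))² = ((-10 - 1*(-48)) + 3*(-11))² = ((-10 + 48) - 33)² = (38 - 33)² = 5² = 25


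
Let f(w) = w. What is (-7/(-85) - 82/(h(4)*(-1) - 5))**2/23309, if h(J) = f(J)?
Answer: 3804853/1049308425 ≈ 0.0036261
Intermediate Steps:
h(J) = J
(-7/(-85) - 82/(h(4)*(-1) - 5))**2/23309 = (-7/(-85) - 82/(4*(-1) - 5))**2/23309 = (-7*(-1/85) - 82/(-4 - 5))**2*(1/23309) = (7/85 - 82/(-9))**2*(1/23309) = (7/85 - 82*(-1/9))**2*(1/23309) = (7/85 + 82/9)**2*(1/23309) = (7033/765)**2*(1/23309) = (49463089/585225)*(1/23309) = 3804853/1049308425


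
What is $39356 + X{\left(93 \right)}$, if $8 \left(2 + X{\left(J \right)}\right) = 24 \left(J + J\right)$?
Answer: $39912$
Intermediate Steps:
$X{\left(J \right)} = -2 + 6 J$ ($X{\left(J \right)} = -2 + \frac{24 \left(J + J\right)}{8} = -2 + \frac{24 \cdot 2 J}{8} = -2 + \frac{48 J}{8} = -2 + 6 J$)
$39356 + X{\left(93 \right)} = 39356 + \left(-2 + 6 \cdot 93\right) = 39356 + \left(-2 + 558\right) = 39356 + 556 = 39912$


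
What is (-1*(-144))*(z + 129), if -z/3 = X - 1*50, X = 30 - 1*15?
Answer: 33696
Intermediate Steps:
X = 15 (X = 30 - 15 = 15)
z = 105 (z = -3*(15 - 1*50) = -3*(15 - 50) = -3*(-35) = 105)
(-1*(-144))*(z + 129) = (-1*(-144))*(105 + 129) = 144*234 = 33696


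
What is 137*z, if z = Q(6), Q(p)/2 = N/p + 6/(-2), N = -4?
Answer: -3014/3 ≈ -1004.7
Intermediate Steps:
Q(p) = -6 - 8/p (Q(p) = 2*(-4/p + 6/(-2)) = 2*(-4/p + 6*(-½)) = 2*(-4/p - 3) = 2*(-3 - 4/p) = -6 - 8/p)
z = -22/3 (z = -6 - 8/6 = -6 - 8*⅙ = -6 - 4/3 = -22/3 ≈ -7.3333)
137*z = 137*(-22/3) = -3014/3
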